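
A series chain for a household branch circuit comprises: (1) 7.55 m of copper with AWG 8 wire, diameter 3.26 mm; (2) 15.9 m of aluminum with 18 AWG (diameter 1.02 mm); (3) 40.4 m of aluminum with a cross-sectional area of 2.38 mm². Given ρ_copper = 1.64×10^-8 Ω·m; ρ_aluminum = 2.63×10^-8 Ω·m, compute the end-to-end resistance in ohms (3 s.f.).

0.973 Ω

Seg 1: A = π(3.26/2 mm)² = π(1.6300e-03 m)² = 8.347e-06 m²
R_1 = (1.64×10^-8)(7.55)/(8.347e-06) = 0.01483 Ω
Seg 2: A = π(1.02/2 mm)² = π(5.1000e-04 m)² = 8.171e-07 m²
R_2 = (2.63×10^-8)(15.9)/(8.171e-07) = 0.5118 Ω
Seg 3: A = 2.38 mm² = 2.380e-06 m²
R_3 = (2.63×10^-8)(40.4)/(2.380e-06) = 0.4464 Ω
R_total = R_1 + R_2 + R_3 = 0.973 Ω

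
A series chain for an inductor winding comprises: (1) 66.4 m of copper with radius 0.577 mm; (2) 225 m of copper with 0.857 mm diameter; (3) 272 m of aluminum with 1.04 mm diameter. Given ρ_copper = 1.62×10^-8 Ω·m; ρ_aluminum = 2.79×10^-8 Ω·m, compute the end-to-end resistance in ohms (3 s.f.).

16.3 Ω

Seg 1: A = πr² = π(5.7700e-04 m)² = 1.046e-06 m²
R_1 = (1.62×10^-8)(66.4)/(1.046e-06) = 1.028 Ω
Seg 2: A = π(d/2)² = π(4.2850e-04 m)² = 5.768e-07 m²
R_2 = (1.62×10^-8)(225)/(5.768e-07) = 6.319 Ω
Seg 3: A = π(d/2)² = π(5.2000e-04 m)² = 8.495e-07 m²
R_3 = (2.79×10^-8)(272)/(8.495e-07) = 8.933 Ω
R_total = R_1 + R_2 + R_3 = 16.3 Ω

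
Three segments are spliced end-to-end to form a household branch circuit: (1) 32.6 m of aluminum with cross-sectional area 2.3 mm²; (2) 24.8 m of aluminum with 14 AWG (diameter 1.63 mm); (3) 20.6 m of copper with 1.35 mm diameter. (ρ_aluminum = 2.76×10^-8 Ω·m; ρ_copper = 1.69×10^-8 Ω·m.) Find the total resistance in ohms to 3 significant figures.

Seg 1: A = 2.3 mm² = 2.300e-06 m²
R_1 = (2.76×10^-8)(32.6)/(2.300e-06) = 0.3912 Ω
Seg 2: A = π(1.63/2 mm)² = π(8.1500e-04 m)² = 2.087e-06 m²
R_2 = (2.76×10^-8)(24.8)/(2.087e-06) = 0.328 Ω
Seg 3: A = π(d/2)² = π(6.7500e-04 m)² = 1.431e-06 m²
R_3 = (1.69×10^-8)(20.6)/(1.431e-06) = 0.2432 Ω
R_total = R_1 + R_2 + R_3 = 0.962 Ω

0.962 Ω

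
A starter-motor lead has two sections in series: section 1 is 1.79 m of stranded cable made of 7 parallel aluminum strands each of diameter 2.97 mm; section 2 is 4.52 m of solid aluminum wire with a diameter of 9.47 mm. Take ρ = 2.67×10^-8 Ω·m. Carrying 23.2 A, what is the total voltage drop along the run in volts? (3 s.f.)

0.0626 V

Section 1: A_strand = π(1.4850e-03)² = 6.928e-06 m²; R₁ = ρL/(N·A_s) = (2.67×10^-8)(1.79)/(7×6.928e-06) = 9.855×10^-4 Ω
Section 2: A = π(d/2)² = π(4.7350e-03 m)² = 7.044e-05 m²
R₂ = (2.67×10^-8)(4.52)/(7.044e-05) = 0.001713 Ω
R = R₁ + R₂ = 0.002699 Ω
V = IR = 23.2 × 0.002699 = 0.0626 V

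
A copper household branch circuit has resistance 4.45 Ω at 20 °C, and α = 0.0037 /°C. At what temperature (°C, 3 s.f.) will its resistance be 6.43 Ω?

140 °C

R = R₀(1 + α(T − T₀)) ⇒ T = T₀ + (R/R₀ − 1)/α
T = 20 + (6.43/4.45 − 1)/0.0037 = 20 + (0.4449)/0.0037 = 140 °C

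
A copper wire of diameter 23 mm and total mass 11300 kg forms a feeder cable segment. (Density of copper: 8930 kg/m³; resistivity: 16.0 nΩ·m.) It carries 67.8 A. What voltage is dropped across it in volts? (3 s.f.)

ρ = 16.0 nΩ·m = 1.60×10^-8 Ω·m
A = π(d/2)² = π(1.1500e-02 m)² = 4.1548e-04 m²
L = m/(density·A) = 11300/(8930×4.1548e-04) = 3046 m
R = ρL/A = (1.60×10^-8)(3046)/(4.1548e-04) = 0.1173 Ω
V = IR = 67.8 × 0.1173 = 7.95 V

7.95 V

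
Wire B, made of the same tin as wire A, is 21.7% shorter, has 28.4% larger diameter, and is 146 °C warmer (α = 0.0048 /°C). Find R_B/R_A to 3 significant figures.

0.808

R ∝ ρL/d² with ρ ∝ (1+αΔT), so R_B/R_A = (1 − 21.7/100) × (1 + 28.4/100)⁻² × (1 + 0.0048×146)
= 0.783 × 0.6066 × 1.701 = 0.808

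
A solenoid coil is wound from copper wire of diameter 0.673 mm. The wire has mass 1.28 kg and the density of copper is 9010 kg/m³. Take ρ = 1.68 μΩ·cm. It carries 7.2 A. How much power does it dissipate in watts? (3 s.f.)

978 W

ρ = 1.68 μΩ·cm = 1.68×10^-8 Ω·m
A = π(d/2)² = π(3.3650e-04 m)² = 3.5573e-07 m²
L = m/(density·A) = 1.28/(9010×3.5573e-07) = 399.4 m
R = ρL/A = (1.68×10^-8)(399.4)/(3.5573e-07) = 18.86 Ω
P = I²R = (7.2)² × 18.86 = 978 W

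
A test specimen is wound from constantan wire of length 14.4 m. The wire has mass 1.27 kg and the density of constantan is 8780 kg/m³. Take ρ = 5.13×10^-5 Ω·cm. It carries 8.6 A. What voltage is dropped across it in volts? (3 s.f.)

6.32 V

ρ = 5.13×10^-5 Ω·cm = 5.13×10^-7 Ω·m
A = m/(density·L) = 1.27/(8780×14.4) = 1.0045e-05 m²
R = ρL/A = (5.13×10^-7)(14.4)/(1.0045e-05) = 0.7354 Ω
V = IR = 8.6 × 0.7354 = 6.32 V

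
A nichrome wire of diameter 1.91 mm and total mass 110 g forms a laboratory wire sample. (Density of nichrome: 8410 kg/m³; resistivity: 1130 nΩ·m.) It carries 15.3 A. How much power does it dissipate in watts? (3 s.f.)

ρ = 1130 nΩ·m = 1.13×10^-6 Ω·m
A = π(d/2)² = π(9.5500e-04 m)² = 2.8652e-06 m²
L = m/(density·A) = 0.11/(8410×2.8652e-06) = 4.565 m
R = ρL/A = (1.13×10^-6)(4.565)/(2.8652e-06) = 1.8 Ω
P = I²R = (15.3)² × 1.8 = 421 W

421 W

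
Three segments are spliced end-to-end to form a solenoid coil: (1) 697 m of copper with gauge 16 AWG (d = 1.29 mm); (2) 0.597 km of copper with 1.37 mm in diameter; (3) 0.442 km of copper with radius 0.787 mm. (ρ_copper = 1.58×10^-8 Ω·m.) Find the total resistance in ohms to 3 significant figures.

Seg 1: A = π(1.29/2 mm)² = π(6.4500e-04 m)² = 1.307e-06 m²
R_1 = (1.58×10^-8)(697)/(1.307e-06) = 8.426 Ω
Seg 2: A = π(d/2)² = π(6.8500e-04 m)² = 1.474e-06 m²
R_2 = (1.58×10^-8)(597)/(1.474e-06) = 6.399 Ω
Seg 3: A = πr² = π(7.8700e-04 m)² = 1.946e-06 m²
R_3 = (1.58×10^-8)(442)/(1.946e-06) = 3.589 Ω
R_total = R_1 + R_2 + R_3 = 18.4 Ω

18.4 Ω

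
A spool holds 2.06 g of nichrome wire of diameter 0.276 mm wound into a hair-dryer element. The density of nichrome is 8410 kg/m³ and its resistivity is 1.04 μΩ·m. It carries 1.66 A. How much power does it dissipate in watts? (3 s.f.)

ρ = 1.04 μΩ·m = 1.04×10^-6 Ω·m
A = π(d/2)² = π(1.3800e-04 m)² = 5.9828e-08 m²
L = m/(density·A) = 0.00206/(8410×5.9828e-08) = 4.094 m
R = ρL/A = (1.04×10^-6)(4.094)/(5.9828e-08) = 71.17 Ω
P = I²R = (1.66)² × 71.17 = 196 W

196 W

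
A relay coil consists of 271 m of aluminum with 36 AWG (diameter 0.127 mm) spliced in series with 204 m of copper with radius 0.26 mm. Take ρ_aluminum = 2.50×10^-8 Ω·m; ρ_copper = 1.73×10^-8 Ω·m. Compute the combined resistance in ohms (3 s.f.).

Segment 1: A = π(0.127/2 mm)² = π(6.3500e-05 m)² = 1.267e-08 m²
R₁ = ρL/A = (2.50×10^-8)(271)/(1.267e-08) = 534.8 Ω
Segment 2: A = πr² = π(2.6000e-04 m)² = 2.124e-07 m²
R₂ = (1.73×10^-8)(204)/(2.124e-07) = 16.62 Ω
R = R₁ + R₂ = 551 Ω

551 Ω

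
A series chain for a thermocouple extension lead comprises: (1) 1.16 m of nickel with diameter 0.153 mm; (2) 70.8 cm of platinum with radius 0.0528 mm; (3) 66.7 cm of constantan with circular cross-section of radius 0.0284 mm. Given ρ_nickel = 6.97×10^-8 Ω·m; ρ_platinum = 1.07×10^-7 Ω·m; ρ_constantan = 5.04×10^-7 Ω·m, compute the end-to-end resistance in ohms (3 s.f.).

146 Ω

Seg 1: A = π(d/2)² = π(7.6500e-05 m)² = 1.839e-08 m²
R_1 = (6.97×10^-8)(1.16)/(1.839e-08) = 4.398 Ω
Seg 2: A = πr² = π(5.2800e-05 m)² = 8.758e-09 m²
R_2 = (1.07×10^-7)(0.708)/(8.758e-09) = 8.65 Ω
Seg 3: A = πr² = π(2.8400e-05 m)² = 2.534e-09 m²
R_3 = (5.04×10^-7)(0.667)/(2.534e-09) = 132.7 Ω
R_total = R_1 + R_2 + R_3 = 146 Ω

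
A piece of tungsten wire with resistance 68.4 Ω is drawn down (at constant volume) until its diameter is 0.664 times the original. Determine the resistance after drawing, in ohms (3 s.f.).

Volume constant ⇒ L' = L/r² with r = 0.664. R' = ρL'/A' = ρ(L/r²)/(πr²d₀²/4) = R/r⁴.
R' = 5.144 × 68.4 = 352 Ω

352 Ω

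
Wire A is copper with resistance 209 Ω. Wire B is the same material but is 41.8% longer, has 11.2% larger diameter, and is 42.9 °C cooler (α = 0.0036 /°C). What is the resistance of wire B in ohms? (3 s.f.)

R ∝ ρL/d² with ρ ∝ (1+αΔT), so R_B/R_A = (1 + 41.8/100) × (1 + 11.2/100)⁻² × (1 − 0.0036×42.9)
= 1.418 × 0.8087 × 0.8456 = 0.9696
R_B = 0.9696 × 209 = 203 Ω

203 Ω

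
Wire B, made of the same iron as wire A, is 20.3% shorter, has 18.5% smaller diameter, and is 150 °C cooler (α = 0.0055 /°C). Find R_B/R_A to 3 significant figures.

R ∝ ρL/d² with ρ ∝ (1+αΔT), so R_B/R_A = (1 − 20.3/100) × (1 − 18.5/100)⁻² × (1 − 0.0055×150)
= 0.797 × 1.506 × 0.175 = 0.210

0.210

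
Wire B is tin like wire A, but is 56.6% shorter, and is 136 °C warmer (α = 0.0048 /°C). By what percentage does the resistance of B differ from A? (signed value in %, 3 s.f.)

-28.3%

R ∝ ρL/d² with ρ ∝ (1+αΔT), so R_B/R_A = (1 − 56.6/100) × (1 + 0.0048×136)
= 0.434 × 1.653 = 0.7173
(R_B − R_A)/R_A = 0.7173 − 1 = -28.3%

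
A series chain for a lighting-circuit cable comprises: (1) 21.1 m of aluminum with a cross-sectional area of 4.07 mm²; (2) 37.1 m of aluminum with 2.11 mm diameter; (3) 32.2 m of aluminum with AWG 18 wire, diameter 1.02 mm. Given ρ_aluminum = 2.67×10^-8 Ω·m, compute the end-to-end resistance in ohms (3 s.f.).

1.47 Ω

Seg 1: A = 4.07 mm² = 4.070e-06 m²
R_1 = (2.67×10^-8)(21.1)/(4.070e-06) = 0.1384 Ω
Seg 2: A = π(d/2)² = π(1.0550e-03 m)² = 3.497e-06 m²
R_2 = (2.67×10^-8)(37.1)/(3.497e-06) = 0.2833 Ω
Seg 3: A = π(1.02/2 mm)² = π(5.1000e-04 m)² = 8.171e-07 m²
R_3 = (2.67×10^-8)(32.2)/(8.171e-07) = 1.052 Ω
R_total = R_1 + R_2 + R_3 = 1.47 Ω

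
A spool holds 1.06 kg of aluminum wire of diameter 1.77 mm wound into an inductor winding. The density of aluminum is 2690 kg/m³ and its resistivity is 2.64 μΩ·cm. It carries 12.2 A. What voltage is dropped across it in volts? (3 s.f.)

21.0 V

ρ = 2.64 μΩ·cm = 2.64×10^-8 Ω·m
A = π(d/2)² = π(8.8500e-04 m)² = 2.4606e-06 m²
L = m/(density·A) = 1.06/(2690×2.4606e-06) = 160.1 m
R = ρL/A = (2.64×10^-8)(160.1)/(2.4606e-06) = 1.718 Ω
V = IR = 12.2 × 1.718 = 21.0 V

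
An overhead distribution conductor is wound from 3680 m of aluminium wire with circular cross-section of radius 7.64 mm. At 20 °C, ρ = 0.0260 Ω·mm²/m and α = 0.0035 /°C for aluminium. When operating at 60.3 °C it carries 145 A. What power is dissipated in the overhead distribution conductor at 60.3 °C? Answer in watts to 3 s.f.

12500 W

ρ = 0.0260 Ω·mm²/m = 2.60×10^-8 Ω·m
A = πr² = π(7.6400e-03 m)² = 1.834e-04 m²
R₍20₎ = ρL/A = (2.60×10^-8)(3680)/(1.834e-04) = 0.5218 Ω
R₍60.3₎ = R₍20₎(1 + αΔT) = 0.5218 × (1 + 0.0035×40.3) = 0.5954 Ω
P = I²R = (145)² × 0.5954 = 12500 W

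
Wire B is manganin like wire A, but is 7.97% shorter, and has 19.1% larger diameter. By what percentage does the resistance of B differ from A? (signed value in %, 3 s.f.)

-35.1%

R ∝ L/d², so R_B/R_A = (1 − 7.97/100) × (1 + 19.1/100)⁻²
= 0.9203 × 0.705 = 0.6488
(R_B − R_A)/R_A = 0.6488 − 1 = -35.1%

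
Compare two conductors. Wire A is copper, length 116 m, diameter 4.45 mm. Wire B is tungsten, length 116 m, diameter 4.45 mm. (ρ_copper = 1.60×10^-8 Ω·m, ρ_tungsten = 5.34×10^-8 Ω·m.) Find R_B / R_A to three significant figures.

R ∝ ρL/d², so R_B/R_A = (ρ_B/ρ_A)
= (5.34×10^-8/1.60×10^-8) = 3.34

3.34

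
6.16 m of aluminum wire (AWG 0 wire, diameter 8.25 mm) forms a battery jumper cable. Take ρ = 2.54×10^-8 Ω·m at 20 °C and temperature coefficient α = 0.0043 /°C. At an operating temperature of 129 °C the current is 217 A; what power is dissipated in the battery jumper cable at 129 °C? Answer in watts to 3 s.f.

202 W

A = π(8.25/2 mm)² = π(4.1250e-03 m)² = 5.346e-05 m²
R₍20₎ = ρL/A = (2.54×10^-8)(6.16)/(5.346e-05) = 0.002927 Ω
R₍129₎ = R₍20₎(1 + αΔT) = 0.002927 × (1 + 0.0043×109) = 0.004299 Ω
P = I²R = (217)² × 0.004299 = 202 W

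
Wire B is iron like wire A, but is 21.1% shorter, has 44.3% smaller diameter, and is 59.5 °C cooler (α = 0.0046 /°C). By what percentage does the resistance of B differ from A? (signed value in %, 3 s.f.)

R ∝ ρL/d² with ρ ∝ (1+αΔT), so R_B/R_A = (1 − 21.1/100) × (1 − 44.3/100)⁻² × (1 − 0.0046×59.5)
= 0.789 × 3.223 × 0.7263 = 1.847
(R_B − R_A)/R_A = 1.847 − 1 = 84.7%

84.7%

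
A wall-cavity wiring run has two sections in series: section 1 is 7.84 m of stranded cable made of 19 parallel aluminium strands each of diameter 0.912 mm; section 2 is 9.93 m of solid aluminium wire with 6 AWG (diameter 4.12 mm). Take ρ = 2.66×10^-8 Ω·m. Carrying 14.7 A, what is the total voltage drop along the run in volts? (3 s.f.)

Section 1: A_strand = π(4.5600e-04)² = 6.533e-07 m²; R₁ = ρL/(N·A_s) = (2.66×10^-8)(7.84)/(19×6.533e-07) = 0.0168 Ω
Section 2: A = π(4.12/2 mm)² = π(2.0600e-03 m)² = 1.333e-05 m²
R₂ = (2.66×10^-8)(9.93)/(1.333e-05) = 0.01981 Ω
R = R₁ + R₂ = 0.03661 Ω
V = IR = 14.7 × 0.03661 = 0.538 V

0.538 V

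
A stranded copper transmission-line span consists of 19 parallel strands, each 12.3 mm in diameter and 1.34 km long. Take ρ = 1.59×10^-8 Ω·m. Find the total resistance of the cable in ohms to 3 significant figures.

0.00944 Ω

A_strand = π(6.1500e-03 m)² = 1.188e-04 m²
R_strand = ρL/A = (1.59×10^-8)(1340)/(1.188e-04) = 0.1793 Ω
R_total = R_strand/N = 0.1793/19 = 0.00944 Ω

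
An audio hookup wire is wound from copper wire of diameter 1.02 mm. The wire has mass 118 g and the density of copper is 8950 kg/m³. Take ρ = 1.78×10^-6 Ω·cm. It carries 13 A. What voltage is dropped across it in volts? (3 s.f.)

4.57 V

ρ = 1.78×10^-6 Ω·cm = 1.78×10^-8 Ω·m
A = π(d/2)² = π(5.1000e-04 m)² = 8.1713e-07 m²
L = m/(density·A) = 0.118/(8950×8.1713e-07) = 16.13 m
R = ρL/A = (1.78×10^-8)(16.13)/(8.1713e-07) = 0.3515 Ω
V = IR = 13 × 0.3515 = 4.57 V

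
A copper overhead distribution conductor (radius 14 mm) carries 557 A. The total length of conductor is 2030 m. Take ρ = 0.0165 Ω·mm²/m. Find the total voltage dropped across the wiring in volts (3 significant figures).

ρ = 0.0165 Ω·mm²/m = 1.65×10^-8 Ω·m
A = πr² = π(1.4000e-02 m)² = 6.158e-04 m²
R = ρL/A = (1.65×10^-8)(2030)/(6.158e-04) = 0.0544 Ω
V = IR = 557 × 0.0544 = 30.3 V

30.3 V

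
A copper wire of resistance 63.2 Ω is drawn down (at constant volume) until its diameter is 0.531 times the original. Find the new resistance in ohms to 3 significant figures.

795 Ω

Volume constant ⇒ L' = L/r² with r = 0.531. R' = ρL'/A' = ρ(L/r²)/(πr²d₀²/4) = R/r⁴.
R' = 12.58 × 63.2 = 795 Ω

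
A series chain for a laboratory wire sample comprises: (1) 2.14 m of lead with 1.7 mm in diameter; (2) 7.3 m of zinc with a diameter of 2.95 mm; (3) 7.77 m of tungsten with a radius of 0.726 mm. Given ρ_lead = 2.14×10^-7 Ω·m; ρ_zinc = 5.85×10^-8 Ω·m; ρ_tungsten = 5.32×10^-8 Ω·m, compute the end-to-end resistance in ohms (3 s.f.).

0.514 Ω

Seg 1: A = π(d/2)² = π(8.5000e-04 m)² = 2.270e-06 m²
R_1 = (2.14×10^-7)(2.14)/(2.270e-06) = 0.2018 Ω
Seg 2: A = π(d/2)² = π(1.4750e-03 m)² = 6.835e-06 m²
R_2 = (5.85×10^-8)(7.3)/(6.835e-06) = 0.06248 Ω
Seg 3: A = πr² = π(7.2600e-04 m)² = 1.656e-06 m²
R_3 = (5.32×10^-8)(7.77)/(1.656e-06) = 0.2496 Ω
R_total = R_1 + R_2 + R_3 = 0.514 Ω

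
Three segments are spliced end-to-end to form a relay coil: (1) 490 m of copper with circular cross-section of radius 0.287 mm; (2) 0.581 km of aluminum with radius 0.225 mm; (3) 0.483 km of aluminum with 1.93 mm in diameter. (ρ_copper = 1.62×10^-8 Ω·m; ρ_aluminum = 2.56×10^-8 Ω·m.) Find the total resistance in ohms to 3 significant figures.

Seg 1: A = πr² = π(2.8700e-04 m)² = 2.588e-07 m²
R_1 = (1.62×10^-8)(490)/(2.588e-07) = 30.68 Ω
Seg 2: A = πr² = π(2.2500e-04 m)² = 1.590e-07 m²
R_2 = (2.56×10^-8)(581)/(1.590e-07) = 93.52 Ω
Seg 3: A = π(d/2)² = π(9.6500e-04 m)² = 2.926e-06 m²
R_3 = (2.56×10^-8)(483)/(2.926e-06) = 4.227 Ω
R_total = R_1 + R_2 + R_3 = 128 Ω

128 Ω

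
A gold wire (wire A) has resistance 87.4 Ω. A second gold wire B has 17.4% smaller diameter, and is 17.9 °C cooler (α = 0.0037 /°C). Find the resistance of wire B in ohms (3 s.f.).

R ∝ ρL/d² with ρ ∝ (1+αΔT), so R_B/R_A = (1 − 17.4/100)⁻² × (1 − 0.0037×17.9)
= 1.466 × 0.9338 = 1.369
R_B = 1.369 × 87.4 = 120 Ω

120 Ω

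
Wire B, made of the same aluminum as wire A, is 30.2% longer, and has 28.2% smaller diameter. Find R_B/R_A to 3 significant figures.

R ∝ L/d², so R_B/R_A = (1 + 30.2/100) × (1 − 28.2/100)⁻²
= 1.302 × 1.94 = 2.53

2.53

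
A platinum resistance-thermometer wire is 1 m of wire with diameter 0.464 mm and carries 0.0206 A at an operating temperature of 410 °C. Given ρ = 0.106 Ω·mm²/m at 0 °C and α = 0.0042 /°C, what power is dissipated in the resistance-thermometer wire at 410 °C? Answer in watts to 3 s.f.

7.24×10^-4 W

ρ = 0.106 Ω·mm²/m = 1.06×10^-7 Ω·m
A = π(d/2)² = π(2.3200e-04 m)² = 1.691e-07 m²
R₍0₎ = ρL/A = (1.06×10^-7)(1)/(1.691e-07) = 0.6269 Ω
R₍410₎ = R₍0₎(1 + αΔT) = 0.6269 × (1 + 0.0042×410) = 1.706 Ω
P = I²R = (0.0206)² × 1.706 = 7.24×10^-4 W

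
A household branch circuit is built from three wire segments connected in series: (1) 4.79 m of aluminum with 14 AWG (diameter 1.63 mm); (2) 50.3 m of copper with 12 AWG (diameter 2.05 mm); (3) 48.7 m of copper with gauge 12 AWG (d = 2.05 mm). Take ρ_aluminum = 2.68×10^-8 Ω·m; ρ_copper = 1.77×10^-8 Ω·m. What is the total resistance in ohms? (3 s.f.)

0.592 Ω

Seg 1: A = π(1.63/2 mm)² = π(8.1500e-04 m)² = 2.087e-06 m²
R_1 = (2.68×10^-8)(4.79)/(2.087e-06) = 0.06152 Ω
Seg 2: A = π(2.05/2 mm)² = π(1.0250e-03 m)² = 3.301e-06 m²
R_2 = (1.77×10^-8)(50.3)/(3.301e-06) = 0.2697 Ω
Seg 3: A = π(2.05/2 mm)² = π(1.0250e-03 m)² = 3.301e-06 m²
R_3 = (1.77×10^-8)(48.7)/(3.301e-06) = 0.2612 Ω
R_total = R_1 + R_2 + R_3 = 0.592 Ω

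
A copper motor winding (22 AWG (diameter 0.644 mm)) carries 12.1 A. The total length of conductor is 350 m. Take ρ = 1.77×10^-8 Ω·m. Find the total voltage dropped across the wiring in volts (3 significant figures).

230 V

A = π(0.644/2 mm)² = π(3.2200e-04 m)² = 3.257e-07 m²
R = ρL/A = (1.77×10^-8)(350)/(3.257e-07) = 19.02 Ω
V = IR = 12.1 × 19.02 = 230 V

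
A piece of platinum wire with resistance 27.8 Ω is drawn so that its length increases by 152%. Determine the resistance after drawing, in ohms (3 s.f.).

k = 1 + 152/100 = 2.52; volume constant ⇒ A' = A/k, so R' = k²R.
R' = 6.35 × 27.8 = 177 Ω

177 Ω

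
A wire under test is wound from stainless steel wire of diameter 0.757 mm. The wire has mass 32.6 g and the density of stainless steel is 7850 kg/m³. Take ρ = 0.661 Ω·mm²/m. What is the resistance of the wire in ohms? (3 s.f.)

13.6 Ω

ρ = 0.661 Ω·mm²/m = 6.61×10^-7 Ω·m
A = π(d/2)² = π(3.7850e-04 m)² = 4.5007e-07 m²
L = m/(density·A) = 0.0326/(7850×4.5007e-07) = 9.227 m
R = ρL/A = (6.61×10^-7)(9.227)/(4.5007e-07) = 13.6 Ω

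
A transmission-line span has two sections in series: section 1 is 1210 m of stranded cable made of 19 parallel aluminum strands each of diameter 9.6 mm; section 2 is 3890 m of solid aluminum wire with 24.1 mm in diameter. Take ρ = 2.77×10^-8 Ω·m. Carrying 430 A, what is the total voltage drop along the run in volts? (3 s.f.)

112 V

Section 1: A_strand = π(4.8000e-03)² = 7.238e-05 m²; R₁ = ρL/(N·A_s) = (2.77×10^-8)(1210)/(19×7.238e-05) = 0.02437 Ω
Section 2: A = π(d/2)² = π(1.2050e-02 m)² = 4.562e-04 m²
R₂ = (2.77×10^-8)(3890)/(4.562e-04) = 0.2362 Ω
R = R₁ + R₂ = 0.2606 Ω
V = IR = 430 × 0.2606 = 112 V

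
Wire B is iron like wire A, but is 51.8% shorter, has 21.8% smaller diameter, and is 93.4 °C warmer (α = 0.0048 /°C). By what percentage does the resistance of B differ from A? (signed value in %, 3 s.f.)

14.2%

R ∝ ρL/d² with ρ ∝ (1+αΔT), so R_B/R_A = (1 − 51.8/100) × (1 − 21.8/100)⁻² × (1 + 0.0048×93.4)
= 0.482 × 1.635 × 1.448 = 1.142
(R_B − R_A)/R_A = 1.142 − 1 = 14.2%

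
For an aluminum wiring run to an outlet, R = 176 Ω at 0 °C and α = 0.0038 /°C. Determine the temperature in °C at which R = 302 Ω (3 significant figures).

188 °C

R = R₀(1 + α(T − T₀)) ⇒ T = T₀ + (R/R₀ − 1)/α
T = 0 + (302/176 − 1)/0.0038 = 0 + (0.7159)/0.0038 = 188 °C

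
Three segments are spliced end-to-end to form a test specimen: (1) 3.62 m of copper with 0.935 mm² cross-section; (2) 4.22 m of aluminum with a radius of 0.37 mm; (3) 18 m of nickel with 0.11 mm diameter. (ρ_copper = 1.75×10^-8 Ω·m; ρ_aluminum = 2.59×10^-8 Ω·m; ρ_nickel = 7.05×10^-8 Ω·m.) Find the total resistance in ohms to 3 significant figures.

Seg 1: A = 0.935 mm² = 9.350e-07 m²
R_1 = (1.75×10^-8)(3.62)/(9.350e-07) = 0.06775 Ω
Seg 2: A = πr² = π(3.7000e-04 m)² = 4.301e-07 m²
R_2 = (2.59×10^-8)(4.22)/(4.301e-07) = 0.2541 Ω
Seg 3: A = π(d/2)² = π(5.5000e-05 m)² = 9.503e-09 m²
R_3 = (7.05×10^-8)(18)/(9.503e-09) = 133.5 Ω
R_total = R_1 + R_2 + R_3 = 134 Ω

134 Ω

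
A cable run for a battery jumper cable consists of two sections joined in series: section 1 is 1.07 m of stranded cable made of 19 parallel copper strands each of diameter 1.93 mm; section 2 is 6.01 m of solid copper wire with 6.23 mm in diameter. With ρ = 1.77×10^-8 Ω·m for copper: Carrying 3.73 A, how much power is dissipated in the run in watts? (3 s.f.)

0.0533 W

Section 1: A_strand = π(9.6500e-04)² = 2.926e-06 m²; R₁ = ρL/(N·A_s) = (1.77×10^-8)(1.07)/(19×2.926e-06) = 3.407×10^-4 Ω
Section 2: A = π(d/2)² = π(3.1150e-03 m)² = 3.048e-05 m²
R₂ = (1.77×10^-8)(6.01)/(3.048e-05) = 0.00349 Ω
R = R₁ + R₂ = 0.00383 Ω
P = I²R = (3.73)² × 0.00383 = 0.0533 W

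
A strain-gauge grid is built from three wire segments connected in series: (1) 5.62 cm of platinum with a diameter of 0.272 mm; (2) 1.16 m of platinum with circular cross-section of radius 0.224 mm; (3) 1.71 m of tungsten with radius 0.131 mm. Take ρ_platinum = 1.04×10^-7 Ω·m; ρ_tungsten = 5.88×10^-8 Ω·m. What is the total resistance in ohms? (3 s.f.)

Seg 1: A = π(d/2)² = π(1.3600e-04 m)² = 5.811e-08 m²
R_1 = (1.04×10^-7)(0.0562)/(5.811e-08) = 0.1006 Ω
Seg 2: A = πr² = π(2.2400e-04 m)² = 1.576e-07 m²
R_2 = (1.04×10^-7)(1.16)/(1.576e-07) = 0.7653 Ω
Seg 3: A = πr² = π(1.3100e-04 m)² = 5.391e-08 m²
R_3 = (5.88×10^-8)(1.71)/(5.391e-08) = 1.865 Ω
R_total = R_1 + R_2 + R_3 = 2.73 Ω

2.73 Ω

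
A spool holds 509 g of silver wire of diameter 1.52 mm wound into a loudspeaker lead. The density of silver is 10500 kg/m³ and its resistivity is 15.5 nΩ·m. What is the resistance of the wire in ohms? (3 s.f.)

ρ = 15.5 nΩ·m = 1.55×10^-8 Ω·m
A = π(d/2)² = π(7.6000e-04 m)² = 1.8146e-06 m²
L = m/(density·A) = 0.509/(10500×1.8146e-06) = 26.71 m
R = ρL/A = (1.55×10^-8)(26.71)/(1.8146e-06) = 0.228 Ω

0.228 Ω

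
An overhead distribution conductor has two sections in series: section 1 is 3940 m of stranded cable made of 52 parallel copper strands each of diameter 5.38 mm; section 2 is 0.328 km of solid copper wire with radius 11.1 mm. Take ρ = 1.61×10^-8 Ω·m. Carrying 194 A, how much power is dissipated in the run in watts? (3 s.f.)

2530 W

Section 1: A_strand = π(2.6900e-03)² = 2.273e-05 m²; R₁ = ρL/(N·A_s) = (1.61×10^-8)(3940)/(52×2.273e-05) = 0.05366 Ω
Section 2: A = πr² = π(1.1100e-02 m)² = 3.871e-04 m²
R₂ = (1.61×10^-8)(328)/(3.871e-04) = 0.01364 Ω
R = R₁ + R₂ = 0.0673 Ω
P = I²R = (194)² × 0.0673 = 2530 W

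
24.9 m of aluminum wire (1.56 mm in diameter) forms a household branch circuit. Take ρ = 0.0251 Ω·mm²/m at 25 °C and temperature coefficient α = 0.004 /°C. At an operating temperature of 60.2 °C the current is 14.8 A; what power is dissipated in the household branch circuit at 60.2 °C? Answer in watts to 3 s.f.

81.7 W

ρ = 0.0251 Ω·mm²/m = 2.51×10^-8 Ω·m
A = π(d/2)² = π(7.8000e-04 m)² = 1.911e-06 m²
R₍25₎ = ρL/A = (2.51×10^-8)(24.9)/(1.911e-06) = 0.327 Ω
R₍60.2₎ = R₍25₎(1 + αΔT) = 0.327 × (1 + 0.004×35.2) = 0.373 Ω
P = I²R = (14.8)² × 0.373 = 81.7 W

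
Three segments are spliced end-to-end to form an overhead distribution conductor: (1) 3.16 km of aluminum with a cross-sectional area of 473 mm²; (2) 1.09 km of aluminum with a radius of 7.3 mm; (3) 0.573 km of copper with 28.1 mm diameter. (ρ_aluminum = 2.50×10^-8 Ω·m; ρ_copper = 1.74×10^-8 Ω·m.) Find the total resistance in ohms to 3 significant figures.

Seg 1: A = 473 mm² = 4.730e-04 m²
R_1 = (2.50×10^-8)(3160)/(4.730e-04) = 0.167 Ω
Seg 2: A = πr² = π(7.3000e-03 m)² = 1.674e-04 m²
R_2 = (2.50×10^-8)(1090)/(1.674e-04) = 0.1628 Ω
Seg 3: A = π(d/2)² = π(1.4050e-02 m)² = 6.202e-04 m²
R_3 = (1.74×10^-8)(573)/(6.202e-04) = 0.01608 Ω
R_total = R_1 + R_2 + R_3 = 0.346 Ω

0.346 Ω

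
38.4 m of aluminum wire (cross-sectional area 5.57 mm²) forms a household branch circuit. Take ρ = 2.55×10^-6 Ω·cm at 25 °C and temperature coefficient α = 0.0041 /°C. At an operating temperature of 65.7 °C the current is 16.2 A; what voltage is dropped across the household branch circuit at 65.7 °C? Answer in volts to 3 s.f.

3.32 V

ρ = 2.55×10^-6 Ω·cm = 2.55×10^-8 Ω·m
A = 5.57 mm² = 5.570e-06 m²
R₍25₎ = ρL/A = (2.55×10^-8)(38.4)/(5.570e-06) = 0.1758 Ω
R₍65.7₎ = R₍25₎(1 + αΔT) = 0.1758 × (1 + 0.0041×40.7) = 0.2051 Ω
V = IR = 16.2 × 0.2051 = 3.32 V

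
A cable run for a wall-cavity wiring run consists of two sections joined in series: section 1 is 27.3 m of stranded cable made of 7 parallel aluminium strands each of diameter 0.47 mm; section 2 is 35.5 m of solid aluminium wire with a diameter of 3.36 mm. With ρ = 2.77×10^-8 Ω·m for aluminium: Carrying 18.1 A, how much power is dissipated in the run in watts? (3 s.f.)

Section 1: A_strand = π(2.3500e-04)² = 1.735e-07 m²; R₁ = ρL/(N·A_s) = (2.77×10^-8)(27.3)/(7×1.735e-07) = 0.6227 Ω
Section 2: A = π(d/2)² = π(1.6800e-03 m)² = 8.867e-06 m²
R₂ = (2.77×10^-8)(35.5)/(8.867e-06) = 0.1109 Ω
R = R₁ + R₂ = 0.7336 Ω
P = I²R = (18.1)² × 0.7336 = 240 W

240 W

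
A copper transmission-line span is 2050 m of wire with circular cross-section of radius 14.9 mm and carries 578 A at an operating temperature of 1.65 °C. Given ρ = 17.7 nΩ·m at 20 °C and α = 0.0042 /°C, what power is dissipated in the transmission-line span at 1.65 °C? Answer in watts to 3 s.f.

16000 W

ρ = 17.7 nΩ·m = 1.77×10^-8 Ω·m
A = πr² = π(1.4900e-02 m)² = 6.975e-04 m²
R₍20₎ = ρL/A = (1.77×10^-8)(2050)/(6.975e-04) = 0.05202 Ω
R₍1.65₎ = R₍20₎(1 + αΔT) = 0.05202 × (1 + 0.0042×-18.4) = 0.04801 Ω
P = I²R = (578)² × 0.04801 = 16000 W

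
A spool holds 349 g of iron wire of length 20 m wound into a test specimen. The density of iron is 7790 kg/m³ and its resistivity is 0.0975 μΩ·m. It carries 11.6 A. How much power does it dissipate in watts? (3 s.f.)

ρ = 0.0975 μΩ·m = 9.75×10^-8 Ω·m
A = m/(density·L) = 0.349/(7790×20) = 2.2401e-06 m²
R = ρL/A = (9.75×10^-8)(20)/(2.2401e-06) = 0.8705 Ω
P = I²R = (11.6)² × 0.8705 = 117 W

117 W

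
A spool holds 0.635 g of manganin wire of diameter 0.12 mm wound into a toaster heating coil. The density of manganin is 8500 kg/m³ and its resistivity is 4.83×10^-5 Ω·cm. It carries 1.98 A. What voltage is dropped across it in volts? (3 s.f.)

559 V

ρ = 4.83×10^-5 Ω·cm = 4.83×10^-7 Ω·m
A = π(d/2)² = π(6.0000e-05 m)² = 1.1310e-08 m²
L = m/(density·A) = 6.350×10^-4/(8500×1.1310e-08) = 6.605 m
R = ρL/A = (4.83×10^-7)(6.605)/(1.1310e-08) = 282.1 Ω
V = IR = 1.98 × 282.1 = 559 V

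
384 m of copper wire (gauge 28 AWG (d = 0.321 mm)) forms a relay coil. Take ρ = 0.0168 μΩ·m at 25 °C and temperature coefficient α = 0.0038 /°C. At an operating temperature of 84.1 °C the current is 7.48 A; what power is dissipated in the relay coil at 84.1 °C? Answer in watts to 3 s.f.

ρ = 0.0168 μΩ·m = 1.68×10^-8 Ω·m
A = π(0.321/2 mm)² = π(1.6050e-04 m)² = 8.093e-08 m²
R₍25₎ = ρL/A = (1.68×10^-8)(384)/(8.093e-08) = 79.72 Ω
R₍84.1₎ = R₍25₎(1 + αΔT) = 79.72 × (1 + 0.0038×59.1) = 97.62 Ω
P = I²R = (7.48)² × 97.62 = 5460 W

5460 W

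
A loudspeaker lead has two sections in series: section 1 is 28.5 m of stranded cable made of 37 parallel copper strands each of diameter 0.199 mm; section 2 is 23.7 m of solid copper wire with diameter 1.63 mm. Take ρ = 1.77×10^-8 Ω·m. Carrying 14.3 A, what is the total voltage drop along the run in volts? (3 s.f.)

Section 1: A_strand = π(9.9500e-05)² = 3.110e-08 m²; R₁ = ρL/(N·A_s) = (1.77×10^-8)(28.5)/(37×3.110e-08) = 0.4383 Ω
Section 2: A = π(d/2)² = π(8.1500e-04 m)² = 2.087e-06 m²
R₂ = (1.77×10^-8)(23.7)/(2.087e-06) = 0.201 Ω
R = R₁ + R₂ = 0.6394 Ω
V = IR = 14.3 × 0.6394 = 9.14 V

9.14 V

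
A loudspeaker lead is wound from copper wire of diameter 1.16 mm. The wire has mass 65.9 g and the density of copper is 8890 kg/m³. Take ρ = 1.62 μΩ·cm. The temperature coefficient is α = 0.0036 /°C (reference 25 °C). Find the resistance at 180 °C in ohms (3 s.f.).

0.168 Ω

ρ = 1.62 μΩ·cm = 1.62×10^-8 Ω·m
A = π(d/2)² = π(5.8000e-04 m)² = 1.0568e-06 m²
L = m/(density·A) = 0.0659/(8890×1.0568e-06) = 7.014 m
R = ρL/A = (1.62×10^-8)(7.014)/(1.0568e-06) = 0.1075 Ω
R(180 °C) = 0.1075 × (1 + 0.0036×155) = 0.168 Ω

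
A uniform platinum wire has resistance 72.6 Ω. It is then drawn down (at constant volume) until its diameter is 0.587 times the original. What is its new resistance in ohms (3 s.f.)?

Volume constant ⇒ L' = L/r² with r = 0.587. R' = ρL'/A' = ρ(L/r²)/(πr²d₀²/4) = R/r⁴.
R' = 8.423 × 72.6 = 611 Ω

611 Ω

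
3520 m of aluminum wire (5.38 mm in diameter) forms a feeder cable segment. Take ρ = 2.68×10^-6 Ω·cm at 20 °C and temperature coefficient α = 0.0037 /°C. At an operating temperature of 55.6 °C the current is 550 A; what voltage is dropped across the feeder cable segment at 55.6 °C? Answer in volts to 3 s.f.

2580 V

ρ = 2.68×10^-6 Ω·cm = 2.68×10^-8 Ω·m
A = π(d/2)² = π(2.6900e-03 m)² = 2.273e-05 m²
R₍20₎ = ρL/A = (2.68×10^-8)(3520)/(2.273e-05) = 4.15 Ω
R₍55.6₎ = R₍20₎(1 + αΔT) = 4.15 × (1 + 0.0037×35.6) = 4.696 Ω
V = IR = 550 × 4.696 = 2580 V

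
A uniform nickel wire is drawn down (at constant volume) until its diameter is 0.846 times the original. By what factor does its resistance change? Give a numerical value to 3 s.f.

1.95

Volume constant ⇒ L' = L/r² with r = 0.846. R' = ρL'/A' = ρ(L/r²)/(πr²d₀²/4) = R/r⁴.
Factor = 1.95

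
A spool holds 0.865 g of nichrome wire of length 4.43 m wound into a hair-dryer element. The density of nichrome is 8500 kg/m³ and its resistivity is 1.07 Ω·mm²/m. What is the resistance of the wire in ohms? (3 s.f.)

206 Ω

ρ = 1.07 Ω·mm²/m = 1.07×10^-6 Ω·m
A = m/(density·L) = 8.650×10^-4/(8500×4.43) = 2.2972e-08 m²
R = ρL/A = (1.07×10^-6)(4.43)/(2.2972e-08) = 206 Ω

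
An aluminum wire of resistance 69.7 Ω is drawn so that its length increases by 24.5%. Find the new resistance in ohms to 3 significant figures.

k = 1 + 24.5/100 = 1.245; volume constant ⇒ A' = A/k, so R' = k²R.
R' = 1.55 × 69.7 = 108 Ω

108 Ω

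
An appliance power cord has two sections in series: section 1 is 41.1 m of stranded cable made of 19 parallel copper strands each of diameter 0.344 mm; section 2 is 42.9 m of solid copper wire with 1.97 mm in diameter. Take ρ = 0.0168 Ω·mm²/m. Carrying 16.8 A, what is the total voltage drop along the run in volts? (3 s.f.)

10.5 V

ρ = 0.0168 Ω·mm²/m = 1.68×10^-8 Ω·m
Section 1: A_strand = π(1.7200e-04)² = 9.294e-08 m²; R₁ = ρL/(N·A_s) = (1.68×10^-8)(41.1)/(19×9.294e-08) = 0.391 Ω
Section 2: A = π(d/2)² = π(9.8500e-04 m)² = 3.048e-06 m²
R₂ = (1.68×10^-8)(42.9)/(3.048e-06) = 0.2365 Ω
R = R₁ + R₂ = 0.6275 Ω
V = IR = 16.8 × 0.6275 = 10.5 V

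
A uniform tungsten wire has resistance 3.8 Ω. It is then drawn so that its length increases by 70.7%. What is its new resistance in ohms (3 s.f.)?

11.1 Ω

k = 1 + 70.7/100 = 1.707; volume constant ⇒ A' = A/k, so R' = k²R.
R' = 2.914 × 3.8 = 11.1 Ω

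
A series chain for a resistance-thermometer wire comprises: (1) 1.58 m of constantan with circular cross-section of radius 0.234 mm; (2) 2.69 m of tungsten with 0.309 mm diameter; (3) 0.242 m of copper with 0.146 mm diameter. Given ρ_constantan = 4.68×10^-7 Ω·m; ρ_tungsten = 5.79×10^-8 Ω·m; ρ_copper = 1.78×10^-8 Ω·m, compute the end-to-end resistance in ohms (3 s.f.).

Seg 1: A = πr² = π(2.3400e-04 m)² = 1.720e-07 m²
R_1 = (4.68×10^-7)(1.58)/(1.720e-07) = 4.299 Ω
Seg 2: A = π(d/2)² = π(1.5450e-04 m)² = 7.499e-08 m²
R_2 = (5.79×10^-8)(2.69)/(7.499e-08) = 2.077 Ω
Seg 3: A = π(d/2)² = π(7.3000e-05 m)² = 1.674e-08 m²
R_3 = (1.78×10^-8)(0.242)/(1.674e-08) = 0.2573 Ω
R_total = R_1 + R_2 + R_3 = 6.63 Ω

6.63 Ω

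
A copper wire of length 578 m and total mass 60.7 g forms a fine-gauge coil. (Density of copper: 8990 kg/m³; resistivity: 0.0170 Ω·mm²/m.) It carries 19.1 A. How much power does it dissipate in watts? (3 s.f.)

3.07×10^5 W

ρ = 0.0170 Ω·mm²/m = 1.70×10^-8 Ω·m
A = m/(density·L) = 0.0607/(8990×578) = 1.1682e-08 m²
R = ρL/A = (1.70×10^-8)(578)/(1.1682e-08) = 841.2 Ω
P = I²R = (19.1)² × 841.2 = 3.07×10^5 W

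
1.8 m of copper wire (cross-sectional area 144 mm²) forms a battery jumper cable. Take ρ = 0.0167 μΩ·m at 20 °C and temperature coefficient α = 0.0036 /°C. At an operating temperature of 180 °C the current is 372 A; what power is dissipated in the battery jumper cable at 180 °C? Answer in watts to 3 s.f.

ρ = 0.0167 μΩ·m = 1.67×10^-8 Ω·m
A = 144 mm² = 1.440e-04 m²
R₍20₎ = ρL/A = (1.67×10^-8)(1.8)/(1.440e-04) = 2.087×10^-4 Ω
R₍180₎ = R₍20₎(1 + αΔT) = 2.087×10^-4 × (1 + 0.0036×160) = 3.290×10^-4 Ω
P = I²R = (372)² × 3.290×10^-4 = 45.5 W

45.5 W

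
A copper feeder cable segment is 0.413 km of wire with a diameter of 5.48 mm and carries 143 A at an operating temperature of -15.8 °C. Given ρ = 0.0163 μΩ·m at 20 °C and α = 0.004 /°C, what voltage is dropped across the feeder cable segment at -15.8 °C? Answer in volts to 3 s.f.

ρ = 0.0163 μΩ·m = 1.63×10^-8 Ω·m
A = π(d/2)² = π(2.7400e-03 m)² = 2.359e-05 m²
R₍20₎ = ρL/A = (1.63×10^-8)(413)/(2.359e-05) = 0.2854 Ω
R₍-15.8₎ = R₍20₎(1 + αΔT) = 0.2854 × (1 + 0.004×-35.8) = 0.2445 Ω
V = IR = 143 × 0.2445 = 35.0 V

35.0 V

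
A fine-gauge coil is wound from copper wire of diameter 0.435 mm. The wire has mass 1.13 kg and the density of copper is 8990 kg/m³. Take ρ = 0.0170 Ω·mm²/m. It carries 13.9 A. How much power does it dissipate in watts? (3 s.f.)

18700 W

ρ = 0.0170 Ω·mm²/m = 1.70×10^-8 Ω·m
A = π(d/2)² = π(2.1750e-04 m)² = 1.4862e-07 m²
L = m/(density·A) = 1.13/(8990×1.4862e-07) = 845.8 m
R = ρL/A = (1.70×10^-8)(845.8)/(1.4862e-07) = 96.75 Ω
P = I²R = (13.9)² × 96.75 = 18700 W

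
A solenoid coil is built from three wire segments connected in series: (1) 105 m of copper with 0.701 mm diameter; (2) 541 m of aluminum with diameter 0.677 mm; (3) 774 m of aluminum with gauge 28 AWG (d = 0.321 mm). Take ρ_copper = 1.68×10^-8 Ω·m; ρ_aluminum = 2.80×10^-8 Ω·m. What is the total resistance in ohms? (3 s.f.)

Seg 1: A = π(d/2)² = π(3.5050e-04 m)² = 3.859e-07 m²
R_1 = (1.68×10^-8)(105)/(3.859e-07) = 4.571 Ω
Seg 2: A = π(d/2)² = π(3.3850e-04 m)² = 3.600e-07 m²
R_2 = (2.80×10^-8)(541)/(3.600e-07) = 42.08 Ω
Seg 3: A = π(0.321/2 mm)² = π(1.6050e-04 m)² = 8.093e-08 m²
R_3 = (2.80×10^-8)(774)/(8.093e-08) = 267.8 Ω
R_total = R_1 + R_2 + R_3 = 314 Ω

314 Ω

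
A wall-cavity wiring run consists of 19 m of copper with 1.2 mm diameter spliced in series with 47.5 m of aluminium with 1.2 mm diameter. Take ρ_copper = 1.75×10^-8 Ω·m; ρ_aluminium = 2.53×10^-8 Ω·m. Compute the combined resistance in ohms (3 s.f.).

1.36 Ω

Segment 1: A = π(d/2)² = π(6.0000e-04 m)² = 1.131e-06 m²
R₁ = ρL/A = (1.75×10^-8)(19)/(1.131e-06) = 0.294 Ω
R₂ = (2.53×10^-8)(47.5)/(1.131e-06) = 1.063 Ω
R = R₁ + R₂ = 1.36 Ω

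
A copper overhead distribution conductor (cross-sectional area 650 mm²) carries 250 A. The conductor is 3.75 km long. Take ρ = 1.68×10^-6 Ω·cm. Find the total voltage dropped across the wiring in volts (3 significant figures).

24.2 V

ρ = 1.68×10^-6 Ω·cm = 1.68×10^-8 Ω·m
A = 650 mm² = 6.500e-04 m²
R = ρL/A = (1.68×10^-8)(3750)/(6.500e-04) = 0.09692 Ω
V = IR = 250 × 0.09692 = 24.2 V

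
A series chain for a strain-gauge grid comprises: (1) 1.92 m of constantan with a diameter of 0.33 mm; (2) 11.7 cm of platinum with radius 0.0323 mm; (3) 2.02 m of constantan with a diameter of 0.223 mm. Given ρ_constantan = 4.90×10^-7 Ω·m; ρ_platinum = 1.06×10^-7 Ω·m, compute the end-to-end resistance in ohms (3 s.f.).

40.1 Ω

Seg 1: A = π(d/2)² = π(1.6500e-04 m)² = 8.553e-08 m²
R_1 = (4.90×10^-7)(1.92)/(8.553e-08) = 11 Ω
Seg 2: A = πr² = π(3.2300e-05 m)² = 3.278e-09 m²
R_2 = (1.06×10^-7)(0.117)/(3.278e-09) = 3.784 Ω
Seg 3: A = π(d/2)² = π(1.1150e-04 m)² = 3.906e-08 m²
R_3 = (4.90×10^-7)(2.02)/(3.906e-08) = 25.34 Ω
R_total = R_1 + R_2 + R_3 = 40.1 Ω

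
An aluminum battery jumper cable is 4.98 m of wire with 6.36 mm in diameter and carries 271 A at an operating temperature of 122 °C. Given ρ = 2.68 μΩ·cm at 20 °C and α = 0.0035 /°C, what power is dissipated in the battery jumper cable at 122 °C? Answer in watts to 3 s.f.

419 W

ρ = 2.68 μΩ·cm = 2.68×10^-8 Ω·m
A = π(d/2)² = π(3.1800e-03 m)² = 3.177e-05 m²
R₍20₎ = ρL/A = (2.68×10^-8)(4.98)/(3.177e-05) = 0.004201 Ω
R₍122₎ = R₍20₎(1 + αΔT) = 0.004201 × (1 + 0.0035×102) = 0.005701 Ω
P = I²R = (271)² × 0.005701 = 419 W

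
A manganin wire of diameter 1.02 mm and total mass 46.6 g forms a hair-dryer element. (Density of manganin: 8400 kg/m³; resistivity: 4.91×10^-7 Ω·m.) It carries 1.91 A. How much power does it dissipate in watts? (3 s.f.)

A = π(d/2)² = π(5.1000e-04 m)² = 8.1713e-07 m²
L = m/(density·A) = 0.0466/(8400×8.1713e-07) = 6.789 m
R = ρL/A = (4.91×10^-7)(6.789)/(8.1713e-07) = 4.08 Ω
P = I²R = (1.91)² × 4.08 = 14.9 W

14.9 W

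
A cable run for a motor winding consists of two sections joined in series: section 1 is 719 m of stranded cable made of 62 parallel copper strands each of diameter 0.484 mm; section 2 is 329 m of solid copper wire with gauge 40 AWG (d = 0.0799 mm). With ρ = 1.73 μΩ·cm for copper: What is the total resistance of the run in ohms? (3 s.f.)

ρ = 1.73 μΩ·cm = 1.73×10^-8 Ω·m
Section 1: A_strand = π(2.4200e-04)² = 1.840e-07 m²; R₁ = ρL/(N·A_s) = (1.73×10^-8)(719)/(62×1.840e-07) = 1.09 Ω
Section 2: A = π(0.0799/2 mm)² = π(3.9950e-05 m)² = 5.014e-09 m²
R₂ = (1.73×10^-8)(329)/(5.014e-09) = 1135 Ω
R = R₁ + R₂ = 1140 Ω

1140 Ω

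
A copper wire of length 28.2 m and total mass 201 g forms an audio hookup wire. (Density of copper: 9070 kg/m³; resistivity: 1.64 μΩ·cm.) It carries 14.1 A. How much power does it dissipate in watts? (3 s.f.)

117 W

ρ = 1.64 μΩ·cm = 1.64×10^-8 Ω·m
A = m/(density·L) = 0.201/(9070×28.2) = 7.8585e-07 m²
R = ρL/A = (1.64×10^-8)(28.2)/(7.8585e-07) = 0.5885 Ω
P = I²R = (14.1)² × 0.5885 = 117 W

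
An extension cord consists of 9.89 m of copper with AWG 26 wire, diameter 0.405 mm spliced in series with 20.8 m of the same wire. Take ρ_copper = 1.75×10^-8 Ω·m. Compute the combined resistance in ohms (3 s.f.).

Segment 1: A = π(0.405/2 mm)² = π(2.0250e-04 m)² = 1.288e-07 m²
R₁ = ρL/A = (1.75×10^-8)(9.89)/(1.288e-07) = 1.343 Ω
Segment 2: A = π(0.405/2 mm)² = π(2.0250e-04 m)² = 1.288e-07 m²
R₂ = (1.75×10^-8)(20.8)/(1.288e-07) = 2.826 Ω
R = R₁ + R₂ = 4.17 Ω

4.17 Ω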